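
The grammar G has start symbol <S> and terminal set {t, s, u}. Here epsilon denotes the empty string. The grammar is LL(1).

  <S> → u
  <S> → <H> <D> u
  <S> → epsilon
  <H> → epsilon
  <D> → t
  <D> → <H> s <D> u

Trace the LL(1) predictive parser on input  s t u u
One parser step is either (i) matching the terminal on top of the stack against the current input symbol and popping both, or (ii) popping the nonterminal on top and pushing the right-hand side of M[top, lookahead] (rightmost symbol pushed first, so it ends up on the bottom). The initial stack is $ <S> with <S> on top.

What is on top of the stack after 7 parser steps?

u

step 1: stack=$ <S>  input=s t u u $  — expand <S> → <H> <D> u
step 2: stack=$ u <D> <H>  input=s t u u $  — expand <H> → epsilon
step 3: stack=$ u <D>  input=s t u u $  — expand <D> → <H> s <D> u
step 4: stack=$ u u <D> s <H>  input=s t u u $  — expand <H> → epsilon
step 5: stack=$ u u <D> s  input=s t u u $  — match s
step 6: stack=$ u u <D>  input=t u u $  — expand <D> → t
step 7: stack=$ u u t  input=t u u $  — match t
Stack after step 7: $ u u (top = u).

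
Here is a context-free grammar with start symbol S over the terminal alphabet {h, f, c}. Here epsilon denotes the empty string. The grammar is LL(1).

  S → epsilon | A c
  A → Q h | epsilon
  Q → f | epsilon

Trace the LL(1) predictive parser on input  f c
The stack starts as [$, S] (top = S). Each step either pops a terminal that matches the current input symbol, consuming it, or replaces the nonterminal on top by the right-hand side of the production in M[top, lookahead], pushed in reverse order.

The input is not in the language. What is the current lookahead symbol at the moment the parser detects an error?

c

     Stack    Input  Action
  1  $ S      f c $  expand S → A c
  2  $ c A    f c $  expand A → Q h
  3  $ c h Q  f c $  expand Q → f
  4  $ c h f  f c $  match f
  5  $ c h    c $    error: top is terminal h but lookahead is c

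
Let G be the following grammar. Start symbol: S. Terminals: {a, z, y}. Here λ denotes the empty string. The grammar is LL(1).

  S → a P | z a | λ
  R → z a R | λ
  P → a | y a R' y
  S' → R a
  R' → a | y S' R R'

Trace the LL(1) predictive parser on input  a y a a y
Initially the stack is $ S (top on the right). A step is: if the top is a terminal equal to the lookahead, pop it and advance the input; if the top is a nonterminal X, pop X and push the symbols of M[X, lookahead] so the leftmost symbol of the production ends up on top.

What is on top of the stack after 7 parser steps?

y

step 1: stack=$ S  input=a y a a y $  — expand S → a P
step 2: stack=$ P a  input=a y a a y $  — match a
step 3: stack=$ P  input=y a a y $  — expand P → y a R' y
step 4: stack=$ y R' a y  input=y a a y $  — match y
step 5: stack=$ y R' a  input=a a y $  — match a
step 6: stack=$ y R'  input=a y $  — expand R' → a
step 7: stack=$ y a  input=a y $  — match a
Stack after step 7: $ y (top = y).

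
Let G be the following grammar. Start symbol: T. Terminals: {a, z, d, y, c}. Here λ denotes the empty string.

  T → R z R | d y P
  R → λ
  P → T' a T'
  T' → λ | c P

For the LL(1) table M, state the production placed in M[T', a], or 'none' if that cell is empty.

T' → λ

FIRST(R) = {λ}
FIRST(T') = {λ, c}
FIRST(T) = {d, z}  (via R z R)
FIRST(P) = {a, c}  (via T' a T')
FOLLOW(T) includes $ since T is the start symbol.
FOLLOW(P): in T→d y P, the suffix after P is empty, so FOLLOW(P) ⊇ FOLLOW(T) = {$}; in T'→c P, the suffix after P is empty, so FOLLOW(P) ⊇ FOLLOW(T') = {$, a}. Thus FOLLOW(P) = {$, a}.
FOLLOW(T'): in P→T' a T' (occurrence 1), T' is followed by a T' with FIRST {a}; in P→T' a T' (occurrence 2), the suffix after T' is empty, so FOLLOW(T') ⊇ FOLLOW(P) = {$, a}. Thus FOLLOW(T') = {$, a}.
For T' → λ: FIRST(λ) = {λ}, so it goes in M[T', t] for t ∈ {}; since λ ∈ FIRST, also for every t ∈ FOLLOW(T') = {$, a}.
For T' → c P: FIRST(c P) = {c}, so it goes in M[T', t] for t ∈ {c}.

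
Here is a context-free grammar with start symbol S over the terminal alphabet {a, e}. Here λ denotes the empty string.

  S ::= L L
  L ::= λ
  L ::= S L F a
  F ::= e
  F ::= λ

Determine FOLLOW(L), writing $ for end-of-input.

FIRST(F): from F::=e we get {e}; from F::=λ we get {λ}. So FIRST(F) = {λ, e}.
FIRST(S): from S::=L L we get {λ, a, e}. So FIRST(S) = {λ, a, e}.
FIRST(L): from L::=λ we get {λ}; from L::=S L F a we get {a, e}. So FIRST(L) = {λ, a, e}.
FOLLOW(S) includes $ since S is the start symbol.
FOLLOW(S): in L::=S L F a, S is followed by L F a with FIRST {a, e}. Thus FOLLOW(S) = {$, a, e}.
FOLLOW(L): in S::=L L (occurrence 1), L is followed by L with FIRST {λ, a, e}; in S::=L L (occurrence 1), the suffix after L is nullable, so FOLLOW(L) ⊇ FOLLOW(S) = {$, a, e}; in S::=L L (occurrence 2), the suffix after L is empty, so FOLLOW(L) ⊇ FOLLOW(S) = {$, a, e}; in L::=S L F a, L is followed by F a with FIRST {a, e}. Thus FOLLOW(L) = {$, a, e}.
FOLLOW(F): in L::=S L F a, F is followed by a with FIRST {a}. Thus FOLLOW(F) = {a}.

{$, a, e}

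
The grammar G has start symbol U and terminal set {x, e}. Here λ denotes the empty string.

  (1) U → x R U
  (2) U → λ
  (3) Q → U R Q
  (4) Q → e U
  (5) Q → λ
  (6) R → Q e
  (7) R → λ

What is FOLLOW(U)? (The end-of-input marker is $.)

FIRST(U) = {λ, x}
FIRST(Q) = {λ, e, x}  (via U R Q)
FIRST(R) = {λ, e, x}  (via Q e)
FOLLOW(U) includes $ since U is the start symbol.
FOLLOW(Q): in Q→U R Q, the suffix after Q is empty (adds nothing new); in R→Q e, Q is followed by e with FIRST {e}. Thus FOLLOW(Q) = {e}.
FOLLOW(U): in U→x R U, the suffix after U is empty (adds nothing new); in Q→U R Q, U is followed by R Q with FIRST {λ, e, x}; in Q→U R Q, the suffix after U is nullable, so FOLLOW(U) ⊇ FOLLOW(Q) = {e}; in Q→e U, the suffix after U is empty, so FOLLOW(U) ⊇ FOLLOW(Q) = {e}. Thus FOLLOW(U) = {$, e, x}.
FOLLOW(R): in U→x R U, R is followed by U with FIRST {λ, x}; in U→x R U, the suffix after R is nullable, so FOLLOW(R) ⊇ FOLLOW(U) = {$, e, x}; in Q→U R Q, R is followed by Q with FIRST {λ, e, x}; in Q→U R Q, the suffix after R is nullable, so FOLLOW(R) ⊇ FOLLOW(Q) = {e}. Thus FOLLOW(R) = {$, e, x}.

{$, e, x}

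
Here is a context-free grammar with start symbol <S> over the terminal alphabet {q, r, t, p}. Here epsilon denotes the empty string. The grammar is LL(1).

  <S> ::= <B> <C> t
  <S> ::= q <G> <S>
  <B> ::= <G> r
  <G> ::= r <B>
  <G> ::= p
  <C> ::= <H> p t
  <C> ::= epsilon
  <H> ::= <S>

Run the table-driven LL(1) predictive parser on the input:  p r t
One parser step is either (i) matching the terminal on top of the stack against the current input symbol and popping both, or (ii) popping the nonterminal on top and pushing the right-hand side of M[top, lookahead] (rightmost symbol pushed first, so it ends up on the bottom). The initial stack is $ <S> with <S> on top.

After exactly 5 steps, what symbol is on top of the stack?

<C>

     Stack          Input    Action
  1  $ <S>          p r t $  expand <S> ::= <B> <C> t
  2  $ t <C> <B>    p r t $  expand <B> ::= <G> r
  3  $ t <C> r <G>  p r t $  expand <G> ::= p
  4  $ t <C> r p    p r t $  match p
  5  $ t <C> r      r t $    match r
Stack after step 5: $ t <C> (top = <C>).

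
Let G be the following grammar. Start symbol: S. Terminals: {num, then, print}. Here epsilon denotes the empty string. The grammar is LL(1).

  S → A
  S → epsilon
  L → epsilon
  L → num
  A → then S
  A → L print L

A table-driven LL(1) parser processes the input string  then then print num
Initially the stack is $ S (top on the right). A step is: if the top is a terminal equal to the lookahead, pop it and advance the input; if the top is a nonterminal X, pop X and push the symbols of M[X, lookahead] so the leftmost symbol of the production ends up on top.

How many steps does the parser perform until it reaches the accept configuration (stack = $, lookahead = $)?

12

      Stack        Input                  Action
   1  $ S          then then print num $  expand S → A
   2  $ A          then then print num $  expand A → then S
   3  $ S then     then then print num $  match then
   4  $ S          then print num $       expand S → A
   5  $ A          then print num $       expand A → then S
   6  $ S then     then print num $       match then
   7  $ S          print num $            expand S → A
   8  $ A          print num $            expand A → L print L
   9  $ L print L  print num $            expand L → epsilon
  10  $ L print    print num $            match print
  11  $ L          num $                  expand L → num
  12  $ num        num $                  match num
Accept reached after 12 steps.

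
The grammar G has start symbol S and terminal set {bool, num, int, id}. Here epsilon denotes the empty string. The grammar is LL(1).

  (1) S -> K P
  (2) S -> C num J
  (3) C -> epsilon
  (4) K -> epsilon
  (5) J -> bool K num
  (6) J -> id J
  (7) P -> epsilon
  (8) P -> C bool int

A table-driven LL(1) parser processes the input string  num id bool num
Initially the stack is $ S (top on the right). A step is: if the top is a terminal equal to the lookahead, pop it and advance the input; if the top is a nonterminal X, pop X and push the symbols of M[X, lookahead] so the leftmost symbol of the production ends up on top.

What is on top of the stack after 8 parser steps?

num

step 1: stack=$ S  input=num id bool num $  — expand S -> C num J
step 2: stack=$ J num C  input=num id bool num $  — expand C -> epsilon
step 3: stack=$ J num  input=num id bool num $  — match num
step 4: stack=$ J  input=id bool num $  — expand J -> id J
step 5: stack=$ J id  input=id bool num $  — match id
step 6: stack=$ J  input=bool num $  — expand J -> bool K num
step 7: stack=$ num K bool  input=bool num $  — match bool
step 8: stack=$ num K  input=num $  — expand K -> epsilon
Stack after step 8: $ num (top = num).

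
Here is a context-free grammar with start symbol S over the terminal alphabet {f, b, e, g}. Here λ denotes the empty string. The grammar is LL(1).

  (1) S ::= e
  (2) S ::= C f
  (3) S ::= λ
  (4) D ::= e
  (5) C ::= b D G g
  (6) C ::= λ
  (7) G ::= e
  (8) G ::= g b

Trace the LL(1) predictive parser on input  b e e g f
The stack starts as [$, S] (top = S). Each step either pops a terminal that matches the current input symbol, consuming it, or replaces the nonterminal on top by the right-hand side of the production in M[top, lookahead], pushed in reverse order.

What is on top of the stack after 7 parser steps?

step 1: stack=$ S  input=b e e g f $  — expand S ::= C f
step 2: stack=$ f C  input=b e e g f $  — expand C ::= b D G g
step 3: stack=$ f g G D b  input=b e e g f $  — match b
step 4: stack=$ f g G D  input=e e g f $  — expand D ::= e
step 5: stack=$ f g G e  input=e e g f $  — match e
step 6: stack=$ f g G  input=e g f $  — expand G ::= e
step 7: stack=$ f g e  input=e g f $  — match e
Stack after step 7: $ f g (top = g).

g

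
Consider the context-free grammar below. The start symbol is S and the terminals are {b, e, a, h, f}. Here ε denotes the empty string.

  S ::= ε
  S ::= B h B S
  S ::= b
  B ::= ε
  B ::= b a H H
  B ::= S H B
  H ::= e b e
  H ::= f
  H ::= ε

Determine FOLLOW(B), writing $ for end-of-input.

{$, b, e, f, h}

FIRST(H): from H::=e b e we get {e}; from H::=f we get {f}; from H::=ε we get {ε}. So FIRST(H) = {ε, e, f}.
FIRST(S): from S::=ε we get {ε}; from S::=B h B S we get {b, e, f, h}; from S::=b we get {b}. So FIRST(S) = {ε, b, e, f, h}.
FIRST(B): from B::=ε we get {ε}; from B::=b a H H we get {b}; from B::=S H B we get {ε, b, e, f, h}. So FIRST(B) = {ε, b, e, f, h}.
FOLLOW(S) includes $ since S is the start symbol.
FOLLOW(S): in S::=B h B S, the suffix after S is empty (adds nothing new); in B::=S H B, S is followed by H B with FIRST {ε, b, e, f, h}; in B::=S H B, the suffix after S is nullable, so FOLLOW(S) ⊇ FOLLOW(B) = {$, b, e, f, h}. Thus FOLLOW(S) = {$, b, e, f, h}.
FOLLOW(B): in S::=B h B S (occurrence 1), B is followed by h B S with FIRST {h}; in S::=B h B S (occurrence 2), B is followed by S with FIRST {ε, b, e, f, h}; in S::=B h B S (occurrence 2), the suffix after B is nullable, so FOLLOW(B) ⊇ FOLLOW(S) = {$, b, e, f, h}; in B::=S H B, the suffix after B is empty (adds nothing new). Thus FOLLOW(B) = {$, b, e, f, h}.
FOLLOW(H): in B::=b a H H (occurrence 1), H is followed by H with FIRST {ε, e, f}; in B::=b a H H (occurrence 1), the suffix after H is nullable, so FOLLOW(H) ⊇ FOLLOW(B) = {$, b, e, f, h}; in B::=b a H H (occurrence 2), the suffix after H is empty, so FOLLOW(H) ⊇ FOLLOW(B) = {$, b, e, f, h}; in B::=S H B, H is followed by B with FIRST {ε, b, e, f, h}; in B::=S H B, the suffix after H is nullable, so FOLLOW(H) ⊇ FOLLOW(B) = {$, b, e, f, h}. Thus FOLLOW(H) = {$, b, e, f, h}.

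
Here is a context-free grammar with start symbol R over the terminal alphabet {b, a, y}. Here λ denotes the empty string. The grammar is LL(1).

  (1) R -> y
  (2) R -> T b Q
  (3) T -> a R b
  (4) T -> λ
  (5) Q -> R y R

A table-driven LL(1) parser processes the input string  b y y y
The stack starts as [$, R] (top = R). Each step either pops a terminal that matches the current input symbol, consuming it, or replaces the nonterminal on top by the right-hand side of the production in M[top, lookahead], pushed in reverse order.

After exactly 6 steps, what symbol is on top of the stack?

step 1: stack=$ R  input=b y y y $  — expand R -> T b Q
step 2: stack=$ Q b T  input=b y y y $  — expand T -> λ
step 3: stack=$ Q b  input=b y y y $  — match b
step 4: stack=$ Q  input=y y y $  — expand Q -> R y R
step 5: stack=$ R y R  input=y y y $  — expand R -> y
step 6: stack=$ R y y  input=y y y $  — match y
Stack after step 6: $ R y (top = y).

y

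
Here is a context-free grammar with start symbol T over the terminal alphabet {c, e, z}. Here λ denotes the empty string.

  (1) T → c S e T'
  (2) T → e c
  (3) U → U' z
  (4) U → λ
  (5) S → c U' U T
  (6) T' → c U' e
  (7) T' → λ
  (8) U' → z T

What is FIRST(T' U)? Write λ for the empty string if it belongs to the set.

{λ, c, z}

FIRST(T) = {c, e}
FIRST(S) = {c}
FIRST(T') = {λ, c}
FIRST(U') = {z}
FIRST(U) = {λ, z}  (via U' z)
FIRST(T' U): take FIRST of each symbol in turn, carrying on past any symbol whose FIRST contains λ; result {λ, c, z}.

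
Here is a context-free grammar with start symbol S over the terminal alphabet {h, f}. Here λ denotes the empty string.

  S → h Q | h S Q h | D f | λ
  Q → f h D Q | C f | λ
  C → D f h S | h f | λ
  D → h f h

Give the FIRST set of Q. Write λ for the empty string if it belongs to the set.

{λ, f, h}

FIRST(D) = {h}
FIRST(S) = {λ, h}  (via D f)
FIRST(C) = {λ, h}  (via D f h S)
FIRST(Q) = {λ, f, h}  (via C f)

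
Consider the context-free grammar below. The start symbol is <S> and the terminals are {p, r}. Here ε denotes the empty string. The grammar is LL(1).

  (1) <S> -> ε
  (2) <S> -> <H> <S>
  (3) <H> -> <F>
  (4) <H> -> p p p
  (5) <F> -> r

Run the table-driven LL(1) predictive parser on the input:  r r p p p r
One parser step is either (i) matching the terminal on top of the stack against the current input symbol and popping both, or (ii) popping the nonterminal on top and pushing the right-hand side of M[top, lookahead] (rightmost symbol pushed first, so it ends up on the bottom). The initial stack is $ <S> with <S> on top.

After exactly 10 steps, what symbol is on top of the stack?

      Stack      Input          Action
   1  $ <S>      r r p p p r $  expand <S> -> <H> <S>
   2  $ <S> <H>  r r p p p r $  expand <H> -> <F>
   3  $ <S> <F>  r r p p p r $  expand <F> -> r
   4  $ <S> r    r r p p p r $  match r
   5  $ <S>      r p p p r $    expand <S> -> <H> <S>
   6  $ <S> <H>  r p p p r $    expand <H> -> <F>
   7  $ <S> <F>  r p p p r $    expand <F> -> r
   8  $ <S> r    r p p p r $    match r
   9  $ <S>      p p p r $      expand <S> -> <H> <S>
  10  $ <S> <H>  p p p r $      expand <H> -> p p p
Stack after step 10: $ <S> p p p (top = p).

p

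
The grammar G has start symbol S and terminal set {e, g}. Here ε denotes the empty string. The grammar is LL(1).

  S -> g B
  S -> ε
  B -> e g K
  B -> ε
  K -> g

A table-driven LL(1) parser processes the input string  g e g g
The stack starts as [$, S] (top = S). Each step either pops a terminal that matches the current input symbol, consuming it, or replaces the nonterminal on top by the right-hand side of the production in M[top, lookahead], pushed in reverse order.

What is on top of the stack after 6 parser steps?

g

     Stack    Input      Action
  1  $ S      g e g g $  expand S -> g B
  2  $ B g    g e g g $  match g
  3  $ B      e g g $    expand B -> e g K
  4  $ K g e  e g g $    match e
  5  $ K g    g g $      match g
  6  $ K      g $        expand K -> g
Stack after step 6: $ g (top = g).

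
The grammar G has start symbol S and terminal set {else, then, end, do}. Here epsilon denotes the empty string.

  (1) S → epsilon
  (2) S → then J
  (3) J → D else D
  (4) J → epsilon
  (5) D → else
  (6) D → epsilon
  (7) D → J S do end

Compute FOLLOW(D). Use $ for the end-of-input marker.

{$, do, else, then}

FIRST(S): from S→epsilon we get {epsilon}; from S→then J we get {then}. So FIRST(S) = {epsilon, then}.
FIRST(J): from J→D else D we get {do, else, then}; from J→epsilon we get {epsilon}. So FIRST(J) = {epsilon, do, else, then}.
FIRST(D): from D→else we get {else}; from D→epsilon we get {epsilon}; from D→J S do end we get {do, else, then}. So FIRST(D) = {epsilon, do, else, then}.
FOLLOW(S) includes $ since S is the start symbol.
FOLLOW(S): in D→J S do end, S is followed by do end with FIRST {do}. Thus FOLLOW(S) = {$, do}.
FOLLOW(J): in S→then J, the suffix after J is empty, so FOLLOW(J) ⊇ FOLLOW(S) = {$, do}; in D→J S do end, J is followed by S do end with FIRST {do, then}. Thus FOLLOW(J) = {$, do, then}.
FOLLOW(D): in J→D else D (occurrence 1), D is followed by else D with FIRST {else}; in J→D else D (occurrence 2), the suffix after D is empty, so FOLLOW(D) ⊇ FOLLOW(J) = {$, do, then}. Thus FOLLOW(D) = {$, do, else, then}.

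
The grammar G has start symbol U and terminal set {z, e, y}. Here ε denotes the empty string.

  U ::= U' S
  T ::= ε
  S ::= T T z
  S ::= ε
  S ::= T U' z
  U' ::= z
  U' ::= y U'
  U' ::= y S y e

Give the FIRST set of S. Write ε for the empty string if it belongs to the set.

{ε, y, z}

FIRST(T): from T::=ε we get {ε}. So FIRST(T) = {ε}.
FIRST(U'): from U'::=z we get {z}; from U'::=y U' we get {y}; from U'::=y S y e we get {y}. So FIRST(U') = {y, z}.
FIRST(U): from U::=U' S we get {y, z}. So FIRST(U) = {y, z}.
FIRST(S): from S::=T T z we get {z}; from S::=ε we get {ε}; from S::=T U' z we get {y, z}. So FIRST(S) = {ε, y, z}.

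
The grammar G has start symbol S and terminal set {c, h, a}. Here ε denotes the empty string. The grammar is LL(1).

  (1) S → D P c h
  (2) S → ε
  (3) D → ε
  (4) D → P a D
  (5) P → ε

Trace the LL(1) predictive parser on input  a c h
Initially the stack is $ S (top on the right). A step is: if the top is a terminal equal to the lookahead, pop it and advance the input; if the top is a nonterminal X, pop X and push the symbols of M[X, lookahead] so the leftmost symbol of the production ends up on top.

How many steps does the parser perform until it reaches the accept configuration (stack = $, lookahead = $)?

8

step 1: stack=$ S  input=a c h $  — expand S → D P c h
step 2: stack=$ h c P D  input=a c h $  — expand D → P a D
step 3: stack=$ h c P D a P  input=a c h $  — expand P → ε
step 4: stack=$ h c P D a  input=a c h $  — match a
step 5: stack=$ h c P D  input=c h $  — expand D → ε
step 6: stack=$ h c P  input=c h $  — expand P → ε
step 7: stack=$ h c  input=c h $  — match c
step 8: stack=$ h  input=h $  — match h
Accept reached after 8 steps.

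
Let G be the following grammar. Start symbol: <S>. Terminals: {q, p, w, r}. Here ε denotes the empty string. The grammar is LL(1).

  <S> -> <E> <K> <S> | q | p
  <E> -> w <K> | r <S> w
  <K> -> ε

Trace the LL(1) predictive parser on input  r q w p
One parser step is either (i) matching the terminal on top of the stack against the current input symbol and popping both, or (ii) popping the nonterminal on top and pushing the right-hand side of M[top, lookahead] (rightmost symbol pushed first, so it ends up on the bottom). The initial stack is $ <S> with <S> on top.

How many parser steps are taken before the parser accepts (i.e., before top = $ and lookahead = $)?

step 1: stack=$ <S>  input=r q w p $  — expand <S> -> <E> <K> <S>
step 2: stack=$ <S> <K> <E>  input=r q w p $  — expand <E> -> r <S> w
step 3: stack=$ <S> <K> w <S> r  input=r q w p $  — match r
step 4: stack=$ <S> <K> w <S>  input=q w p $  — expand <S> -> q
step 5: stack=$ <S> <K> w q  input=q w p $  — match q
step 6: stack=$ <S> <K> w  input=w p $  — match w
step 7: stack=$ <S> <K>  input=p $  — expand <K> -> ε
step 8: stack=$ <S>  input=p $  — expand <S> -> p
step 9: stack=$ p  input=p $  — match p
Accept reached after 9 steps.

9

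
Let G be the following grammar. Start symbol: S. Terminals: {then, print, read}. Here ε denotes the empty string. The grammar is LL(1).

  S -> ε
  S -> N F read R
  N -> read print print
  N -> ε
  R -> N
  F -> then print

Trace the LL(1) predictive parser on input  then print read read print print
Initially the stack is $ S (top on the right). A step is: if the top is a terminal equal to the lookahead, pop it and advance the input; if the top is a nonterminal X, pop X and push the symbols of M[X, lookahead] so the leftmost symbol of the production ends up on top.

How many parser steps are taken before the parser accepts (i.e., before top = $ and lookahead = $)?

step 1: stack=$ S  input=then print read read print print $  — expand S -> N F read R
step 2: stack=$ R read F N  input=then print read read print print $  — expand N -> ε
step 3: stack=$ R read F  input=then print read read print print $  — expand F -> then print
step 4: stack=$ R read print then  input=then print read read print print $  — match then
step 5: stack=$ R read print  input=print read read print print $  — match print
step 6: stack=$ R read  input=read read print print $  — match read
step 7: stack=$ R  input=read print print $  — expand R -> N
step 8: stack=$ N  input=read print print $  — expand N -> read print print
step 9: stack=$ print print read  input=read print print $  — match read
step 10: stack=$ print print  input=print print $  — match print
step 11: stack=$ print  input=print $  — match print
Accept reached after 11 steps.

11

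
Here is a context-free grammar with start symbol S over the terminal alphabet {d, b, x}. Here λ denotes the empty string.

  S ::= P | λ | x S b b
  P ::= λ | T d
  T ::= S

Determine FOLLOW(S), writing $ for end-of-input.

{$, b, d}

FIRST(S): from S::=P we get {λ, d, x}; from S::=λ we get {λ}; from S::=x S b b we get {x}. So FIRST(S) = {λ, d, x}.
FIRST(T): from T::=S we get {λ, d, x}. So FIRST(T) = {λ, d, x}.
FIRST(P): from P::=λ we get {λ}; from P::=T d we get {d, x}. So FIRST(P) = {λ, d, x}.
FOLLOW(S) includes $ since S is the start symbol.
FOLLOW(T): in P::=T d, T is followed by d with FIRST {d}. Thus FOLLOW(T) = {d}.
FOLLOW(S): in S::=x S b b, S is followed by b b with FIRST {b}; in T::=S, the suffix after S is empty, so FOLLOW(S) ⊇ FOLLOW(T) = {d}. Thus FOLLOW(S) = {$, b, d}.
FOLLOW(P): in S::=P, the suffix after P is empty, so FOLLOW(P) ⊇ FOLLOW(S) = {$, b, d}. Thus FOLLOW(P) = {$, b, d}.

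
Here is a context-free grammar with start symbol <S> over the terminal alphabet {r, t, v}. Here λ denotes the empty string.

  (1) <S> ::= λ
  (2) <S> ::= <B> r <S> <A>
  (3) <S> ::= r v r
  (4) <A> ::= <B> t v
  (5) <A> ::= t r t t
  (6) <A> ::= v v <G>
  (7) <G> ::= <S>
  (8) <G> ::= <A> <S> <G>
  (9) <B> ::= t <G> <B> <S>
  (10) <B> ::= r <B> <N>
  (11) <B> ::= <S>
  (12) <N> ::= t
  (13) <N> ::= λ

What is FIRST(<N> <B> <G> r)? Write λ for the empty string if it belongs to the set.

{r, t, v}

FIRST(<N>) = {λ, t}
FIRST(<S>) = {λ, r, t}  (via <B> r <S> <A>)
FIRST(<B>) = {λ, r, t}  (via <S>)
FIRST(<A>) = {r, t, v}  (via <B> t v)
FIRST(<G>) = {λ, r, t, v}  (via <S>, <A> <S> <G>)
FIRST(<N> <B> <G> r): take FIRST of each symbol in turn, carrying on past any symbol whose FIRST contains λ; result {r, t, v}.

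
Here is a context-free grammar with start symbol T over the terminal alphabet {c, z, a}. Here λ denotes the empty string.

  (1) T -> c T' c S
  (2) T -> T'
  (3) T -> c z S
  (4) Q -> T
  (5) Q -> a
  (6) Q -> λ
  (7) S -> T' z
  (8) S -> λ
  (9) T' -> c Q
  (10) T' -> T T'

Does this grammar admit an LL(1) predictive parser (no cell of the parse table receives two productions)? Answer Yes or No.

FIRST(T) = {c}
FIRST(Q) = {λ, a, c}
FIRST(S) = {λ, c}
FIRST(T') = {c}
FOLLOW(T) = {$, c, z}
FOLLOW(Q) = {$, c, z}
FOLLOW(S) = {$, c, z}
FOLLOW(T') = {$, c, z}
Cell M[Q, c] receives both Q -> T and Q -> λ — the grammar is not LL(1).

No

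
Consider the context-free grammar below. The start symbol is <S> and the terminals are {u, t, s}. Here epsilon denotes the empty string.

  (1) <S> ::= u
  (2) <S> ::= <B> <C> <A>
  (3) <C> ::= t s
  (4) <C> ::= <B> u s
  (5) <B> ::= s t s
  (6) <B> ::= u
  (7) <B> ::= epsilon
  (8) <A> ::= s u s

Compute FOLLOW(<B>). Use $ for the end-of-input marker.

{s, t, u}

FIRST(<B>) = {epsilon, s, u}
FIRST(<A>) = {s}
FIRST(<C>) = {s, t, u}  (via <B> u s)
FIRST(<S>) = {s, t, u}  (via <B> <C> <A>)
FOLLOW(<S>) includes $ since <S> is the start symbol.
FOLLOW(<S>): <S> appears on no right-hand side. Thus FOLLOW(<S>) = {$}.
FOLLOW(<C>): in <S>::=<B> <C> <A>, <C> is followed by <A> with FIRST {s}. Thus FOLLOW(<C>) = {s}.
FOLLOW(<B>): in <S>::=<B> <C> <A>, <B> is followed by <C> <A> with FIRST {s, t, u}; in <C>::=<B> u s, <B> is followed by u s with FIRST {u}. Thus FOLLOW(<B>) = {s, t, u}.
FOLLOW(<A>): in <S>::=<B> <C> <A>, the suffix after <A> is empty, so FOLLOW(<A>) ⊇ FOLLOW(<S>) = {$}. Thus FOLLOW(<A>) = {$}.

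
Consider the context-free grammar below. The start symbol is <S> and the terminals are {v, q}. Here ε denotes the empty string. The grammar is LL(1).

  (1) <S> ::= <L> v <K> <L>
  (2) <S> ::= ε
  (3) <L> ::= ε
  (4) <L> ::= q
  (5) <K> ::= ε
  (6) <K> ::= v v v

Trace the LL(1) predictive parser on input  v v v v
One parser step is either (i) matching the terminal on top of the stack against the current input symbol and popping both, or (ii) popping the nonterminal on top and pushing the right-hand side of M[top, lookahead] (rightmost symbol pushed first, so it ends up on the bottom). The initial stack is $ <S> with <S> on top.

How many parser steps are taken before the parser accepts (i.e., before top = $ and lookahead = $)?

8

step 1: stack=$ <S>  input=v v v v $  — expand <S> ::= <L> v <K> <L>
step 2: stack=$ <L> <K> v <L>  input=v v v v $  — expand <L> ::= ε
step 3: stack=$ <L> <K> v  input=v v v v $  — match v
step 4: stack=$ <L> <K>  input=v v v $  — expand <K> ::= v v v
step 5: stack=$ <L> v v v  input=v v v $  — match v
step 6: stack=$ <L> v v  input=v v $  — match v
step 7: stack=$ <L> v  input=v $  — match v
step 8: stack=$ <L>  input=$  — expand <L> ::= ε
Accept reached after 8 steps.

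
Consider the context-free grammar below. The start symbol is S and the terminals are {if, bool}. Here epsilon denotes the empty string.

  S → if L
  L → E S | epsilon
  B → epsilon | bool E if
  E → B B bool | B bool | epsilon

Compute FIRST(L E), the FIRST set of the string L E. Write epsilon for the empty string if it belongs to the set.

{epsilon, bool, if}

FIRST(S): from S→if L we get {if}. So FIRST(S) = {if}.
FIRST(B): from B→epsilon we get {epsilon}; from B→bool E if we get {bool}. So FIRST(B) = {epsilon, bool}.
FIRST(E): from E→B B bool we get {bool}; from E→B bool we get {bool}; from E→epsilon we get {epsilon}. So FIRST(E) = {epsilon, bool}.
FIRST(L): from L→E S we get {bool, if}; from L→epsilon we get {epsilon}. So FIRST(L) = {epsilon, bool, if}.
FIRST(L E): take FIRST of each symbol in turn, carrying on past any symbol whose FIRST contains epsilon; result {epsilon, bool, if}.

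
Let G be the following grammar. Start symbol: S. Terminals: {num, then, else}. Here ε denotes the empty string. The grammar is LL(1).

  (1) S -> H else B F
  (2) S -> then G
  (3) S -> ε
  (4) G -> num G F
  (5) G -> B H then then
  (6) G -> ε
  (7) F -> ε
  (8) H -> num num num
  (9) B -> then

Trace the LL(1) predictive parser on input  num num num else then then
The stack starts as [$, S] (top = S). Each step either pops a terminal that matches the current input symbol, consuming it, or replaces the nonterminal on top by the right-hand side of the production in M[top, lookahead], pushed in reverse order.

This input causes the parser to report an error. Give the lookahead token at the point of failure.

then

     Stack                   Input                         Action
  1  $ S                     num num num else then then $  expand S -> H else B F
  2  $ F B else H            num num num else then then $  expand H -> num num num
  3  $ F B else num num num  num num num else then then $  match num
  4  $ F B else num num      num num else then then $      match num
  5  $ F B else num          num else then then $          match num
  6  $ F B else              else then then $              match else
  7  $ F B                   then then $                   expand B -> then
  8  $ F then                then then $                   match then
  9  $ F                     then $                        error: M[F, then] is empty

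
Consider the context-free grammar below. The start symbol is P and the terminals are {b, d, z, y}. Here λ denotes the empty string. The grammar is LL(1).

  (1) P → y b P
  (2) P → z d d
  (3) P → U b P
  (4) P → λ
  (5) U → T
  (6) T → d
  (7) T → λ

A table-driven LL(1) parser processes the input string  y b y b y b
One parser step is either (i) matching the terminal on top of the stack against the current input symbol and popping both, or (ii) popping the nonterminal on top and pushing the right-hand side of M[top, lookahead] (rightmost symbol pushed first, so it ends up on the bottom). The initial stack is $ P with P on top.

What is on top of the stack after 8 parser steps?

b

     Stack    Input          Action
  1  $ P      y b y b y b $  expand P → y b P
  2  $ P b y  y b y b y b $  match y
  3  $ P b    b y b y b $    match b
  4  $ P      y b y b $      expand P → y b P
  5  $ P b y  y b y b $      match y
  6  $ P b    b y b $        match b
  7  $ P      y b $          expand P → y b P
  8  $ P b y  y b $          match y
Stack after step 8: $ P b (top = b).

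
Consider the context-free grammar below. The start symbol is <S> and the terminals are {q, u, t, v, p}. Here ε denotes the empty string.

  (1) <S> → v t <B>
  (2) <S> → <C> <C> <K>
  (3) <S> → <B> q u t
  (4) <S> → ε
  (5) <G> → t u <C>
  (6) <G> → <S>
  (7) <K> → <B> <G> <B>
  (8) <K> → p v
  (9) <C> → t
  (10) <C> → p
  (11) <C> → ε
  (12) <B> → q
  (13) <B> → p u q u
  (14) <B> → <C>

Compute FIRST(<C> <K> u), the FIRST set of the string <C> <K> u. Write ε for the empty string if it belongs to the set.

{p, q, t, u, v}

FIRST(<C>): from <C>→t we get {t}; from <C>→p we get {p}; from <C>→ε we get {ε}. So FIRST(<C>) = {ε, p, t}.
FIRST(<B>): from <B>→q we get {q}; from <B>→p u q u we get {p}; from <B>→<C> we get {ε, p, t}. So FIRST(<B>) = {ε, p, q, t}.
FIRST(<S>): from <S>→v t <B> we get {v}; from <S>→<C> <C> <K> we get {ε, p, q, t, v}; from <S>→<B> q u t we get {p, q, t}; from <S>→ε we get {ε}. So FIRST(<S>) = {ε, p, q, t, v}.
FIRST(<G>): from <G>→t u <C> we get {t}; from <G>→<S> we get {ε, p, q, t, v}. So FIRST(<G>) = {ε, p, q, t, v}.
FIRST(<K>): from <K>→<B> <G> <B> we get {ε, p, q, t, v}; from <K>→p v we get {p}. So FIRST(<K>) = {ε, p, q, t, v}.
FIRST(<C> <K> u): take FIRST of each symbol in turn, carrying on past any symbol whose FIRST contains ε; result {p, q, t, u, v}.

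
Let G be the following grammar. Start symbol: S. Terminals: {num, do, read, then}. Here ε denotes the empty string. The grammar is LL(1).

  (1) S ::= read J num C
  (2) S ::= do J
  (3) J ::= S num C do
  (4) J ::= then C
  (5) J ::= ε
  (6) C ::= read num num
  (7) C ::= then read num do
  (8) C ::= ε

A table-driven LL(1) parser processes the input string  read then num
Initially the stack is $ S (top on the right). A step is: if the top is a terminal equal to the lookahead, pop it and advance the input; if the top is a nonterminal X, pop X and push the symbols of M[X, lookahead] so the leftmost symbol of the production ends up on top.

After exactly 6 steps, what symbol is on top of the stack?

step 1: stack=$ S  input=read then num $  — expand S ::= read J num C
step 2: stack=$ C num J read  input=read then num $  — match read
step 3: stack=$ C num J  input=then num $  — expand J ::= then C
step 4: stack=$ C num C then  input=then num $  — match then
step 5: stack=$ C num C  input=num $  — expand C ::= ε
step 6: stack=$ C num  input=num $  — match num
Stack after step 6: $ C (top = C).

C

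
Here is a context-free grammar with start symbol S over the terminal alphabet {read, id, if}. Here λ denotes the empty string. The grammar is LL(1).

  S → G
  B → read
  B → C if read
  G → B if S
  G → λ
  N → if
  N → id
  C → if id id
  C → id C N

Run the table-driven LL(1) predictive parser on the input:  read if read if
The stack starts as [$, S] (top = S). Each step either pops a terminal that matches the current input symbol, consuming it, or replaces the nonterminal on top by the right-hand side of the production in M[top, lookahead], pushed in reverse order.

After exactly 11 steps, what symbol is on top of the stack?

G

step 1: stack=$ S  input=read if read if $  — expand S → G
step 2: stack=$ G  input=read if read if $  — expand G → B if S
step 3: stack=$ S if B  input=read if read if $  — expand B → read
step 4: stack=$ S if read  input=read if read if $  — match read
step 5: stack=$ S if  input=if read if $  — match if
step 6: stack=$ S  input=read if $  — expand S → G
step 7: stack=$ G  input=read if $  — expand G → B if S
step 8: stack=$ S if B  input=read if $  — expand B → read
step 9: stack=$ S if read  input=read if $  — match read
step 10: stack=$ S if  input=if $  — match if
step 11: stack=$ S  input=$  — expand S → G
Stack after step 11: $ G (top = G).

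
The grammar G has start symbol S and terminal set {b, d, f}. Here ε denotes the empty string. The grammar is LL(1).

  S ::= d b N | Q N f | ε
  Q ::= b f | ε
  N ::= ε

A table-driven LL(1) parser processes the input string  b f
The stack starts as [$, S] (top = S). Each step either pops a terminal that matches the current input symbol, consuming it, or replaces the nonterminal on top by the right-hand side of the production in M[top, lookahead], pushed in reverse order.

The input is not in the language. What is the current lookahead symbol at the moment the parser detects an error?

$

     Stack      Input  Action
  1  $ S        b f $  expand S ::= Q N f
  2  $ f N Q    b f $  expand Q ::= b f
  3  $ f N f b  b f $  match b
  4  $ f N f    f $    match f
  5  $ f N      $      expand N ::= ε
  6  $ f        $      error: top is terminal f but lookahead is $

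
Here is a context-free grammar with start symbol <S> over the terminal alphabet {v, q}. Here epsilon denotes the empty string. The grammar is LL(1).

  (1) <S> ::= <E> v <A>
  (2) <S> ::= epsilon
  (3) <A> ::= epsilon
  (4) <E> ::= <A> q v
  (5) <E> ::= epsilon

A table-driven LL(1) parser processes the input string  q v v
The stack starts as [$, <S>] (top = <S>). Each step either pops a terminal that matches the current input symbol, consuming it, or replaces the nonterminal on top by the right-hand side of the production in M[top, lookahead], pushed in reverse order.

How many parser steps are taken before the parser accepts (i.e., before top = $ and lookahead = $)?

7

     Stack            Input    Action
  1  $ <S>            q v v $  expand <S> ::= <E> v <A>
  2  $ <A> v <E>      q v v $  expand <E> ::= <A> q v
  3  $ <A> v v q <A>  q v v $  expand <A> ::= epsilon
  4  $ <A> v v q      q v v $  match q
  5  $ <A> v v        v v $    match v
  6  $ <A> v          v $      match v
  7  $ <A>            $        expand <A> ::= epsilon
Accept reached after 7 steps.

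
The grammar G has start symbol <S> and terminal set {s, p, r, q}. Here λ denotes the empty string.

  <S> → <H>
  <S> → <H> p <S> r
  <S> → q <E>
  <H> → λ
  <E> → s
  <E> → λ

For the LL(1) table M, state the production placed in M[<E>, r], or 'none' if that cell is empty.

FIRST(<H>) = {λ}
FIRST(<E>) = {λ, s}
FIRST(<S>) = {λ, p, q}  (via <H>, <H> p <S> r)
FOLLOW(<S>) includes $ since <S> is the start symbol.
FOLLOW(<S>): in <S>→<H> p <S> r, <S> is followed by r with FIRST {r}. Thus FOLLOW(<S>) = {$, r}.
FOLLOW(<E>): in <S>→q <E>, the suffix after <E> is empty, so FOLLOW(<E>) ⊇ FOLLOW(<S>) = {$, r}. Thus FOLLOW(<E>) = {$, r}.
For <E> → s: FIRST(s) = {s}, so it goes in M[<E>, t] for t ∈ {s}.
For <E> → λ: FIRST(λ) = {λ}, so it goes in M[<E>, t] for t ∈ {}; since λ ∈ FIRST, also for every t ∈ FOLLOW(<E>) = {$, r}.

<E> → λ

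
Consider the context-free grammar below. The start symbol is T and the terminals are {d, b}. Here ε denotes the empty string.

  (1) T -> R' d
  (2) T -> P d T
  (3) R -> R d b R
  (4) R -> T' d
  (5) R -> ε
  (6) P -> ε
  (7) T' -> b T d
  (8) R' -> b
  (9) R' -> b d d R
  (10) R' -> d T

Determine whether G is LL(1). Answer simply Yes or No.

FIRST(T) = {b, d}
FIRST(R) = {ε, b, d}
FIRST(P) = {ε}
FIRST(T') = {b}
FIRST(R') = {b, d}
FOLLOW(T) = {$, d}
FOLLOW(R) = {d}
FOLLOW(P) = {d}
FOLLOW(T') = {d}
FOLLOW(R') = {d}
Cell M[R, b] receives both R -> R d b R and R -> T' d — the grammar is not LL(1).

No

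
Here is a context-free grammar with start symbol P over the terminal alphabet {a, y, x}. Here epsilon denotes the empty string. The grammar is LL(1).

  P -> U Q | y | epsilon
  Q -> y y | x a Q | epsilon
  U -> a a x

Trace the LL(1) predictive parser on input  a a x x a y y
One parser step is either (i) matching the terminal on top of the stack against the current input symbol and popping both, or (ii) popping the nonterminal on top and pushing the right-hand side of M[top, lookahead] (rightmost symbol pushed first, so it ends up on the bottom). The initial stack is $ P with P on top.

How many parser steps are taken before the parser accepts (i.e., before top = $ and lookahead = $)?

11

      Stack      Input            Action
   1  $ P        a a x x a y y $  expand P -> U Q
   2  $ Q U      a a x x a y y $  expand U -> a a x
   3  $ Q x a a  a a x x a y y $  match a
   4  $ Q x a    a x x a y y $    match a
   5  $ Q x      x x a y y $      match x
   6  $ Q        x a y y $        expand Q -> x a Q
   7  $ Q a x    x a y y $        match x
   8  $ Q a      a y y $          match a
   9  $ Q        y y $            expand Q -> y y
  10  $ y y      y y $            match y
  11  $ y        y $              match y
Accept reached after 11 steps.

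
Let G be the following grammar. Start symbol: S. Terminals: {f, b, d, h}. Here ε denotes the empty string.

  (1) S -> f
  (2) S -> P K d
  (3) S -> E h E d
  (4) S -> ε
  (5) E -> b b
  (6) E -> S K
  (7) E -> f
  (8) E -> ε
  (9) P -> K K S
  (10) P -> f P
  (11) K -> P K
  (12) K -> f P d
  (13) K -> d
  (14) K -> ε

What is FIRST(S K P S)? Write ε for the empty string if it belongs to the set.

FIRST(S): from S->f we get {f}; from S->P K d we get {b, d, f, h}; from S->E h E d we get {b, d, f, h}; from S->ε we get {ε}. So FIRST(S) = {ε, b, d, f, h}.
FIRST(E): from E->b b we get {b}; from E->S K we get {ε, b, d, f, h}; from E->f we get {f}; from E->ε we get {ε}. So FIRST(E) = {ε, b, d, f, h}.
FIRST(P): from P->K K S we get {ε, b, d, f, h}; from P->f P we get {f}. So FIRST(P) = {ε, b, d, f, h}.
FIRST(K): from K->P K we get {ε, b, d, f, h}; from K->f P d we get {f}; from K->d we get {d}; from K->ε we get {ε}. So FIRST(K) = {ε, b, d, f, h}.
FIRST(S K P S): take FIRST of each symbol in turn, carrying on past any symbol whose FIRST contains ε; result {ε, b, d, f, h}.

{ε, b, d, f, h}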